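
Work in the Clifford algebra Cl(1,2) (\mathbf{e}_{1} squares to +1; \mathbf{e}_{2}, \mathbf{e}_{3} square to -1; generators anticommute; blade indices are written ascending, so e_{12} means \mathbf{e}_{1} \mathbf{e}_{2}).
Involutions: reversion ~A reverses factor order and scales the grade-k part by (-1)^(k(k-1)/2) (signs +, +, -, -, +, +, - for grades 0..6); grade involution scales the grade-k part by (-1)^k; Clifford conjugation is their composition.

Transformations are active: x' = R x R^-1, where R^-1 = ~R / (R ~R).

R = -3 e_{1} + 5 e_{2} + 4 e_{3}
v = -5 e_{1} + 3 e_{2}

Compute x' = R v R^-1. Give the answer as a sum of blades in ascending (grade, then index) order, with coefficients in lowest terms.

~R = -3 e_{1} + 5 e_{2} + 4 e_{3}, and R ~R = -32, so R^-1 = ~R / (-32).
R v = 16 e_{12} + 20 e_{13} - 12 e_{23}
Answer: 5 e_{1} - 3 e_{2}


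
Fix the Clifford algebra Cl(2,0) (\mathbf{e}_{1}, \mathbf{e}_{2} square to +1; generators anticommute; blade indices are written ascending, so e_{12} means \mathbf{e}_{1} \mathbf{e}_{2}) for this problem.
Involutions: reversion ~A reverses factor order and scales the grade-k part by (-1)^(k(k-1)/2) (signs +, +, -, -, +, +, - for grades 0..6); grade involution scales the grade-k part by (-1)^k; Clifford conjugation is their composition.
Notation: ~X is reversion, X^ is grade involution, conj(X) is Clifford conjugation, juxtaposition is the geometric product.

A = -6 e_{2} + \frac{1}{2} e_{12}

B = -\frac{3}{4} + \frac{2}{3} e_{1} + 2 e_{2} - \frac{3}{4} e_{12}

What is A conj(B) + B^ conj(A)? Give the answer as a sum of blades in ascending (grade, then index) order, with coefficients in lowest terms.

first term: \frac{93}{8} + \frac{7}{2} e_{1} + \frac{29}{6} e_{2} - \frac{35}{8} e_{12}
second term: -\frac{99}{8} - \frac{11}{2} e_{1} - \frac{25}{6} e_{2} - \frac{29}{8} e_{12}
Answer: -\frac{3}{4} - 2 e_{1} + \frac{2}{3} e_{2} - 8 e_{12}


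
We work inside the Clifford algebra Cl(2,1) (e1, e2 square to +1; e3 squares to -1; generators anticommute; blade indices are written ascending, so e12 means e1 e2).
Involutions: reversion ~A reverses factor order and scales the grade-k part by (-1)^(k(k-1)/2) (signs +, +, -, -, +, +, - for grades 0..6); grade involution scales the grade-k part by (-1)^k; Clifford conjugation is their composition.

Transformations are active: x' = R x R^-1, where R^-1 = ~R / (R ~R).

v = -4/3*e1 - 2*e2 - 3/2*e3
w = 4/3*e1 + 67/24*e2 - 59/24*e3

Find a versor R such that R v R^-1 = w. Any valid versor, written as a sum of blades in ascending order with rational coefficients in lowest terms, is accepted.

Since q(v) = q(w) = 127/36, the sum R = v + w = 19/24*e2 - 95/24*e3 does the job whenever invertible.
Answer: 19/24*e2 - 95/24*e3


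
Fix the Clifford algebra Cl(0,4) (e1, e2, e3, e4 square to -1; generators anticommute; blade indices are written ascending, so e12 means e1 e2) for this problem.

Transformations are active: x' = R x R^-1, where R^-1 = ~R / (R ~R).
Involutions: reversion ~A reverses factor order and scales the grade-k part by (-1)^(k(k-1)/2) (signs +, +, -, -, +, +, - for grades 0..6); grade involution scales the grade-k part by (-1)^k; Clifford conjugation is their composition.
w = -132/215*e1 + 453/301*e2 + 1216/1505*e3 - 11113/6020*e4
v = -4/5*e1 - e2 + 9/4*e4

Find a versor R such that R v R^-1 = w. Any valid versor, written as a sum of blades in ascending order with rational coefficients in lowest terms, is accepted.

R = v + w = -304/215*e1 + 152/301*e2 + 1216/1505*e3 + 608/1505*e4 works: the equal norms (-2681/400) guarantee its sandwich swaps v into w.
Answer: -304/215*e1 + 152/301*e2 + 1216/1505*e3 + 608/1505*e4


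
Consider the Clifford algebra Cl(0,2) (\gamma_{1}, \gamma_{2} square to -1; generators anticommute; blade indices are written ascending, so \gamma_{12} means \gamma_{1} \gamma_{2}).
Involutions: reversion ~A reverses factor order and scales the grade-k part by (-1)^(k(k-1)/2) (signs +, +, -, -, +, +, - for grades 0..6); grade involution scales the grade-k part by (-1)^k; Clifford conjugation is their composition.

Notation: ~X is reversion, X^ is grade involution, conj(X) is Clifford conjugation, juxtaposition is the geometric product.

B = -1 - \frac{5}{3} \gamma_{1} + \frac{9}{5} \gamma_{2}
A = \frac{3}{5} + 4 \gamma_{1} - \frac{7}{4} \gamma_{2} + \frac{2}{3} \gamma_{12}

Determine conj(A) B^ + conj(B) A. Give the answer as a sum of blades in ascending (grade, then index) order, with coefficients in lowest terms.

first term: \frac{553}{60} + \frac{19}{5} \gamma_{1} - \frac{3547}{900} \gamma_{2} + \frac{99}{20} \gamma_{12}
second term: -\frac{125}{12} - \frac{21}{5} \gamma_{1} - \frac{397}{900} \gamma_{2} + \frac{217}{60} \gamma_{12}
Answer: -\frac{6}{5} - \frac{2}{5} \gamma_{1} - \frac{986}{225} \gamma_{2} + \frac{257}{30} \gamma_{12}


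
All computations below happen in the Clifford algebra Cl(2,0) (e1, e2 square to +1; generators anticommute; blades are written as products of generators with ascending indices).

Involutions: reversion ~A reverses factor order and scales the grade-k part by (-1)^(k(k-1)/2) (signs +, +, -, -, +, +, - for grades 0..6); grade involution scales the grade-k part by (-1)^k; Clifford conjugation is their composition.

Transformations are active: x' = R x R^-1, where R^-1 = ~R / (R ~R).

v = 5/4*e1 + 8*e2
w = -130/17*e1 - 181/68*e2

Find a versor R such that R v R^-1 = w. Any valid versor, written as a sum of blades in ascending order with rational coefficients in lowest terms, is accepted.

Construction: equal norms (both 1049/16) license R = v + w = -435/68*e1 + 363/68*e2 — nothing changes along that direction, while (v - w)/2 changes sign, so v maps onto w.
Answer: -435/68*e1 + 363/68*e2


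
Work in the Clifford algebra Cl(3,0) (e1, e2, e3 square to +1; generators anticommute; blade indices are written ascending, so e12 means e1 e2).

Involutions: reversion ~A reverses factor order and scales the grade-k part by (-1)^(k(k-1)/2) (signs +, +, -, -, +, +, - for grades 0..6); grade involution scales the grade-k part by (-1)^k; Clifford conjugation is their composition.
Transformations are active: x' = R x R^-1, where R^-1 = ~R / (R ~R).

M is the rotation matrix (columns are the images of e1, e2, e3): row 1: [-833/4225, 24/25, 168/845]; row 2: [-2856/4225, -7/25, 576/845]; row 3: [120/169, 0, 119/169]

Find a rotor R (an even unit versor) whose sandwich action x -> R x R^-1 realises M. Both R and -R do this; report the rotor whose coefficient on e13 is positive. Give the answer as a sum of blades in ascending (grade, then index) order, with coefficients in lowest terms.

Method: write R = a + b12*e12 + b13*e13 + b23*e23 with a^2 + b12^2 + b13^2 + b23^2 = 1 (so R^-1 = ~R). Expanding the columns R e_j ~R gives tr M = 4a^2 - 1 and, from the antisymmetric part, M21 - M12 = -4a*b12, M13 - M31 = 4a*b13, M32 - M23 = -4a*b23.
Here tr M = 959/4225, so a^2 = (1 + tr M)/4 = 1296/4225 and a = ±36/65. Taking a = 36/65: M21 - M12 = -6912/4225, M13 - M31 = -432/845, M32 - M23 = -576/845, giving b12 = 48/65, b13 = -3/13, b23 = 4/13, i.e. R = 36/65 + 48/65*e12 - 3/13*e13 + 4/13*e23.
Its e13 coefficient is negative, so report the other preimage -R.
Answer: -36/65 - 48/65*e12 + 3/13*e13 - 4/13*e23. Recall the cover is two-to-one: with M of trace 959/4225, both preimages act alike, and the stated e13 sign chooses the sheet.


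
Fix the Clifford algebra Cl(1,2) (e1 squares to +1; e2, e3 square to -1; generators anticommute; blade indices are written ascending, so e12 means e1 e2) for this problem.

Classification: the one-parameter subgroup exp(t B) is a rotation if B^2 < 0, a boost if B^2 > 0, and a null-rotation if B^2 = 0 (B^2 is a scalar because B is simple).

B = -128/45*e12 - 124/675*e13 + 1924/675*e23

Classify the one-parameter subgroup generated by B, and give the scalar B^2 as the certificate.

B^2 term by term: the squares give (-128/45)^2*(e12)^2 + (-124/675)^2*(e13)^2 + (1924/675)^2*(e23)^2 = 16384/2025*(+1) + 15376/455625*(+1) + 3701776/455625*(-1) = 0 (each basis 2-blade squares to minus the product of its generators' squares); cross terms between blades sharing an index anticommute and cancel. So B^2 = 0.
Answer: null-rotation, certificate B^2 = 0. Check the certificate: B^2 = 0, and that sign is decisive whatever form B takes.


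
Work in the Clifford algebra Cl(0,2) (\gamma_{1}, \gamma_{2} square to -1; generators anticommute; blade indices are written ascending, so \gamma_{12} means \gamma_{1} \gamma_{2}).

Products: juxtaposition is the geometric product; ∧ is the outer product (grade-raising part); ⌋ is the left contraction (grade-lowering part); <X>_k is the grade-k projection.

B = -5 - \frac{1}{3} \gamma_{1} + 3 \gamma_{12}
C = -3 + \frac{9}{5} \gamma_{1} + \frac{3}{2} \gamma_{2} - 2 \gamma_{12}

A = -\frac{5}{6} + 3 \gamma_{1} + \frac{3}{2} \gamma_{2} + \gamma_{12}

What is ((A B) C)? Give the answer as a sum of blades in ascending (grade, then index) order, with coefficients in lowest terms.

step 1: \frac{13}{6} - \frac{92}{9} \gamma_{1} - \frac{101}{6} \gamma_{2} - 7 \gamma_{12}
step 2: \frac{463}{20} + \frac{1181}{15} \gamma_{1} + \frac{3727}{180} \gamma_{2} + \frac{949}{30} \gamma_{12}
Answer: \frac{463}{20} + \frac{1181}{15} \gamma_{1} + \frac{3727}{180} \gamma_{2} + \frac{949}{30} \gamma_{12}


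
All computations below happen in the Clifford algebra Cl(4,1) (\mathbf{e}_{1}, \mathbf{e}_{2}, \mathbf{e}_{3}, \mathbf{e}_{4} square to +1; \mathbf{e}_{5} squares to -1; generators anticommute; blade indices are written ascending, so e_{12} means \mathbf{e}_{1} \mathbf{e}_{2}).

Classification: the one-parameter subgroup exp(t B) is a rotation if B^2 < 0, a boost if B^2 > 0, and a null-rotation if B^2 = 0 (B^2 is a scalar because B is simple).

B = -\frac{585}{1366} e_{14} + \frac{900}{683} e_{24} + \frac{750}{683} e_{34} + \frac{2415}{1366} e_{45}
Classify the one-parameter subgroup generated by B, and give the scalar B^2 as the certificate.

B^2 term by term: the squares give (-\frac{585}{1366})^2*(e_{14})^2 + (\frac{900}{683})^2*(e_{24})^2 + (\frac{750}{683})^2*(e_{34})^2 + (\frac{2415}{1366})^2*(e_{45})^2 = \frac{342225}{1865956}*(-1) + \frac{810000}{466489}*(-1) + \frac{562500}{466489}*(-1) + \frac{5832225}{1865956}*(+1) = 0 (each basis 2-blade squares to minus the product of its generators' squares); cross terms between blades sharing an index anticommute and cancel. So B^2 = 0.
Answer: null-rotation, certificate B^2 = 0. Why this suffices: the scalar 0 survives any versor conjugation, so its sign alone determines the class however B is presented.


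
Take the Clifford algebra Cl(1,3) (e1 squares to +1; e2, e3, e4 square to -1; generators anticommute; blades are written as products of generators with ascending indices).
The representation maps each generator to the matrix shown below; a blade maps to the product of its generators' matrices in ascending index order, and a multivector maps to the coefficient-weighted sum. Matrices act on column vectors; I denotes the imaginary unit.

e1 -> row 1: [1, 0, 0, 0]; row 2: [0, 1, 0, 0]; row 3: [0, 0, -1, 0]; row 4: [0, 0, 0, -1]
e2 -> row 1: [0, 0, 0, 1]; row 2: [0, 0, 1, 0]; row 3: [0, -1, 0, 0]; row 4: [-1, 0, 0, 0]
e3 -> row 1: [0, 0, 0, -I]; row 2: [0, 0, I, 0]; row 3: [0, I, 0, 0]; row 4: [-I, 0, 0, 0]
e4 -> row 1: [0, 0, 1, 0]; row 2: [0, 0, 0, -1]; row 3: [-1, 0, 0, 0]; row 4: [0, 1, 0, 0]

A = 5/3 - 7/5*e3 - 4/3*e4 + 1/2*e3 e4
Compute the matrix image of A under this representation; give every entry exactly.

Bivector images (products of the table entries): rho(e3 e4) = rho(e3)rho(e4) = row 1: [0, -I, 0, 0]; row 2: [-I, 0, 0, 0]; row 3: [0, 0, 0, -I]; row 4: [0, 0, -I, 0].
M = (5/3)*1 + (-7/5)*rho(e3) + (-4/3)*rho(e4) + (1/2)*rho(e3 e4), summed entrywise (1 is the identity matrix):
Answer: row 1: [5/3, -I/2, -4/3, 7*I/5]; row 2: [-I/2, 5/3, -7*I/5, 4/3]; row 3: [4/3, -7*I/5, 5/3, -I/2]; row 4: [7*I/5, -4/3, -I/2, 5/3]


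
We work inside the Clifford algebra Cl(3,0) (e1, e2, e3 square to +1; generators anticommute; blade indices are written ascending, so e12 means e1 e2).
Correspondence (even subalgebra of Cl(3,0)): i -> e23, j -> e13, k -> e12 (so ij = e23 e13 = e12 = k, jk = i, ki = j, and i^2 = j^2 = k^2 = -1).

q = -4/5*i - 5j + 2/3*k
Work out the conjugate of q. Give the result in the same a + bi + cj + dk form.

In blades: q = 2/3*e12 - 5*e13 - 4/5*e23.
Quaternion conjugation is reversion on the even subalgebra: the scalar is fixed and every grade-2 blade flips sign, giving -2/3*e12 + 5*e13 + 4/5*e23; translating back:
Answer: 4/5*i + 5j - 2/3*k


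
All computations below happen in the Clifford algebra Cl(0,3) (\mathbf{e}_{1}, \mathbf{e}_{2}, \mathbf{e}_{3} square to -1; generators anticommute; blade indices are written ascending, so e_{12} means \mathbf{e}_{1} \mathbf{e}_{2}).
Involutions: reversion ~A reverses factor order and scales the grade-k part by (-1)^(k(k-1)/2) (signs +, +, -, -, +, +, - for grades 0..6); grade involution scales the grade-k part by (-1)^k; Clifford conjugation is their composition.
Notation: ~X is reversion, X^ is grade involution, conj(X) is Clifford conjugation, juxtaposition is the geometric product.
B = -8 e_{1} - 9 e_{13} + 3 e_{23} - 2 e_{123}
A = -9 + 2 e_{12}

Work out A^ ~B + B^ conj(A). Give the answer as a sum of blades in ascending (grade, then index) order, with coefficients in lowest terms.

first term: 72 e_{1} - 16 e_{2} - 4 e_{3} - 75 e_{13} + 45 e_{23} - 18 e_{123}
second term: -72 e_{1} + 16 e_{2} + 4 e_{3} + 75 e_{13} - 45 e_{23} - 18 e_{123}
Answer: -36 e_{123}


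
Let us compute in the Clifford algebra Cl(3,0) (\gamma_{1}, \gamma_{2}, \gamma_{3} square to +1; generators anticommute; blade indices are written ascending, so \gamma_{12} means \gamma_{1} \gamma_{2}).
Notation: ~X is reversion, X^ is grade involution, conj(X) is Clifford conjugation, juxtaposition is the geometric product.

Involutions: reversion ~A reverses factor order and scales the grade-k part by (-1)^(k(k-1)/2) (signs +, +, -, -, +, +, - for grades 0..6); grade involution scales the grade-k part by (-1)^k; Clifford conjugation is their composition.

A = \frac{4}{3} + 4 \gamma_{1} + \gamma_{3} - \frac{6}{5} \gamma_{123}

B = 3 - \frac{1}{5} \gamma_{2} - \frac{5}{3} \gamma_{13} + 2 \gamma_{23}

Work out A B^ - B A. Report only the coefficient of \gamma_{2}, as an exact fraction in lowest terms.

first term: 4 + \frac{241}{15} \gamma_{1} + \frac{4}{15} \gamma_{2} - \frac{11}{3} \gamma_{3} + \frac{4}{5} \gamma_{12} - \frac{446}{225} \gamma_{13} + \frac{37}{15} \gamma_{23} + \frac{22}{5} \gamma_{123}
second term: 4 + \frac{191}{15} \gamma_{1} + \frac{56}{15} \gamma_{2} + \frac{29}{3} \gamma_{3} + \frac{4}{5} \gamma_{12} - \frac{554}{225} \gamma_{13} + \frac{37}{15} \gamma_{23} + \frac{22}{5} \gamma_{123}
Answer: -\frac{52}{15}


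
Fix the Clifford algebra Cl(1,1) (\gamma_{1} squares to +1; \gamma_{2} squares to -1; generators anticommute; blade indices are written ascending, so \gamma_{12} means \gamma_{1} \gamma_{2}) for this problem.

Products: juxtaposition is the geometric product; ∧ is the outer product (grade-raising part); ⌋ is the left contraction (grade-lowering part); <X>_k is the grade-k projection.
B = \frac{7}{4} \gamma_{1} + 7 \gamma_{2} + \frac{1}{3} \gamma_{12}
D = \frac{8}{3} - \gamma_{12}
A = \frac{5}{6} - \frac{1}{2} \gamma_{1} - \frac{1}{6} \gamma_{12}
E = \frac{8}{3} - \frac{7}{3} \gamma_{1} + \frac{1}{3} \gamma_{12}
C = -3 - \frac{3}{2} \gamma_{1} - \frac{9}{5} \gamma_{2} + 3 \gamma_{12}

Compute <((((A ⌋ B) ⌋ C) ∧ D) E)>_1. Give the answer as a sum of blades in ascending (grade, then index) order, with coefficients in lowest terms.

step 1: -\frac{67}{72} + \frac{35}{24} \gamma_{1} + \frac{17}{3} \gamma_{2} + \frac{5}{18} \gamma_{12}
step 2: \frac{931}{80} + \frac{883}{48} \gamma_{1} + \frac{121}{20} \gamma_{2} - \frac{67}{24} \gamma_{12}
step 3: \frac{931}{30} + \frac{883}{18} \gamma_{1} + \frac{242}{15} \gamma_{2} - \frac{13739}{720} \gamma_{12}
step 4: -\frac{27409}{720} + \frac{17221}{270} \gamma_{1} + \frac{6415}{432} \gamma_{2} - \frac{391}{135} \gamma_{12}
step 5: \frac{17221}{270} \gamma_{1} + \frac{6415}{432} \gamma_{2}
Answer: \frac{17221}{270} \gamma_{1} + \frac{6415}{432} \gamma_{2}


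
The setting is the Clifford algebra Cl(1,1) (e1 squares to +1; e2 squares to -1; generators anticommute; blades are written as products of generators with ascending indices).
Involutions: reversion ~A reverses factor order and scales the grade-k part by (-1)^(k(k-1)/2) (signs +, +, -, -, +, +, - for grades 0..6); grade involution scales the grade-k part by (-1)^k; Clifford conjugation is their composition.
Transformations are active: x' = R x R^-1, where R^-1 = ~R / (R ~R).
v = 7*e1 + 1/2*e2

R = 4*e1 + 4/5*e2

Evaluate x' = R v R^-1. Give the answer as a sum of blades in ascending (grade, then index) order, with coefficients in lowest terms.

~R = 4*e1 + 4/5*e2, and R ~R = 384/25, so R^-1 = ~R / (384/25).
R v = 138/5 - 18/5*e1 e2
Answer: 59/8*e1 + 19/8*e2


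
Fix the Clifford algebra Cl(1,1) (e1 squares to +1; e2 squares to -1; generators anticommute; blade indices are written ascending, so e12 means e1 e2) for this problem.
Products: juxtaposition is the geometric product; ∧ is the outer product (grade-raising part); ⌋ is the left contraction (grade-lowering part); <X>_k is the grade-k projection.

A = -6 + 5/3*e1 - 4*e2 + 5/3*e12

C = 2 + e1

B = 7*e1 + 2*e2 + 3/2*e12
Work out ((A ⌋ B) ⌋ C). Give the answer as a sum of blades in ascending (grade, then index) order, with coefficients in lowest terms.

step 1: 133/6 - 48*e1 - 19/2*e2 - 9*e12
step 2: -11/3 + 133/6*e1
Answer: -11/3 + 133/6*e1


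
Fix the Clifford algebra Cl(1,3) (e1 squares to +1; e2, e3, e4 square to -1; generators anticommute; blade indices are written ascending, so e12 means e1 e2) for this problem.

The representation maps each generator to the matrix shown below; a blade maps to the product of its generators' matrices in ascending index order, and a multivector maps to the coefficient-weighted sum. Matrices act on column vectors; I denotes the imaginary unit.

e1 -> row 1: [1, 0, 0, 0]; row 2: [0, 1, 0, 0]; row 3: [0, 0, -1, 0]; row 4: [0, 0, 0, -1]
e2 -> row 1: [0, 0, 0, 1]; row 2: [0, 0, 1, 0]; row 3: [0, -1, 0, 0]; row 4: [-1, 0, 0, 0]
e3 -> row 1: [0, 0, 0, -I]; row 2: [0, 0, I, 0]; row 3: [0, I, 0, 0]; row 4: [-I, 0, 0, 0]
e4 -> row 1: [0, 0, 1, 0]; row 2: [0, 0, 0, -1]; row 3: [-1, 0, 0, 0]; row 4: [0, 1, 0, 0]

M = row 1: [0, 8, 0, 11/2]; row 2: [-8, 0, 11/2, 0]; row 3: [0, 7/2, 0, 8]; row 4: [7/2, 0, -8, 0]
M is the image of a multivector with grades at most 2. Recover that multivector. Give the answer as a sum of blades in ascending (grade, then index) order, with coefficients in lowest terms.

Method: the blade images are trace-orthogonal — tr(rho(e_A) rho(e_B)^-1) = 4 if A = B and 0 otherwise — and rho(e_A)^-1 = (e_A)^2 * rho(e_A) with (e_A)^2 = +1 or -1, so the coefficient of e_A in the preimage is (e_A)^2 * tr(M rho(e_A))/4.
Nonzero projections over blades of grade <= 2: e2: (e2)^2 = -1, tr(M rho(e2)) = -4, coefficient 1; e12: (e12)^2 = +1, tr(M rho(e12)) = 18, coefficient 9/2; e24: (e24)^2 = -1, tr(M rho(e24)) = -32, coefficient 8. Every other blade of grade <= 2 projects to 0.
Answer: e2 + 9/2*e12 + 8*e24


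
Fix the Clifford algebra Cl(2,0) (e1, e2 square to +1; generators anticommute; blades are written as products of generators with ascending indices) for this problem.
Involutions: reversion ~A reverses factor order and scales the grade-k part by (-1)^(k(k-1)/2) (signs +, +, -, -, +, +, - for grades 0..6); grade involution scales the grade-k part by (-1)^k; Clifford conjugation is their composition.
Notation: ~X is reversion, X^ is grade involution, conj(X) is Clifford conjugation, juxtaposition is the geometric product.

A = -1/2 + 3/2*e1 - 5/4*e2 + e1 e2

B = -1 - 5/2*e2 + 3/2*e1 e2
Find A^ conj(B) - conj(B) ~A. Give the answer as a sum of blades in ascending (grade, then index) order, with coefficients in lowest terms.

first term: 41/8 + 47/8*e1 - 1/4*e2 - 4*e1 e2
second term: -33/8 + 23/8*e1 + 9/4*e2 - 2*e1 e2
Answer: 37/4 + 3*e1 - 5/2*e2 - 2*e1 e2


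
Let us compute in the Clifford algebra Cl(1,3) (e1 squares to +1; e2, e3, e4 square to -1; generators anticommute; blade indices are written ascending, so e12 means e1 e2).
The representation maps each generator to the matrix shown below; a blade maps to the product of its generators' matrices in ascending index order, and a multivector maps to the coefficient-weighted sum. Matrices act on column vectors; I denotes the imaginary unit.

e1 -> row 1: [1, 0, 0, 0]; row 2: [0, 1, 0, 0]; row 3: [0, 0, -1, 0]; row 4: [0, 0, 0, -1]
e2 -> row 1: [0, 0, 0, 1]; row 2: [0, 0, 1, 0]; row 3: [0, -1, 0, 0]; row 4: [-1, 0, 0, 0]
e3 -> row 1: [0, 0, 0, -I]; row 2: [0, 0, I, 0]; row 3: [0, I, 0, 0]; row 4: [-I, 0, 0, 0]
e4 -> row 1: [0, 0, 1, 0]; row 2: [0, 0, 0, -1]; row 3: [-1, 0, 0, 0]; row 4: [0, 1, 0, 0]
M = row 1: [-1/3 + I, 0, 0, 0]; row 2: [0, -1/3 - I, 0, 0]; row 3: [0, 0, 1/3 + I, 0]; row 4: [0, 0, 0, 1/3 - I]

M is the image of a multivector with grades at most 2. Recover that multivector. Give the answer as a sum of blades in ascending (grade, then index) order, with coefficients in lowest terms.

Method: the blade images are trace-orthogonal — tr(rho(e_A) rho(e_B)^-1) = 4 if A = B and 0 otherwise — and rho(e_A)^-1 = (e_A)^2 * rho(e_A) with (e_A)^2 = +1 or -1, so the coefficient of e_A in the preimage is (e_A)^2 * tr(M rho(e_A))/4.
Nonzero projections over blades of grade <= 2: e1: (e1)^2 = +1, tr(M rho(e1)) = -4/3, coefficient -1/3; e23: (e23)^2 = -1, tr(M rho(e23)) = 4, coefficient -1. Every other blade of grade <= 2 projects to 0.
Answer: -1/3*e1 - e23


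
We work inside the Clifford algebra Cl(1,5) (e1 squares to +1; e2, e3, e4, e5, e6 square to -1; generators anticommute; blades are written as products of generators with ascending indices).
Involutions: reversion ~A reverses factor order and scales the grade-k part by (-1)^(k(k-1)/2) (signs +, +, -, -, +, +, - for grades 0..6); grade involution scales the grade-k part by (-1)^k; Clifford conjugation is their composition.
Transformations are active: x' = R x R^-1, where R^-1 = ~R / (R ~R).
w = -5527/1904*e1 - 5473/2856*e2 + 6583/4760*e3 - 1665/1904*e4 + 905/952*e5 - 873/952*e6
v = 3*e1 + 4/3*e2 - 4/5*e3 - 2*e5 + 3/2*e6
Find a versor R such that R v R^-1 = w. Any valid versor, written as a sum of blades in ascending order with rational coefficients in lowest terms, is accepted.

Sketch: the shared square 299/900 makes R = v + w = 185/1904*e1 - 555/952*e2 + 555/952*e3 - 1665/1904*e4 - 999/952*e5 + 555/952*e6 the natural versor; its sandwich fixes that direction, negates (v - w)/2, and sends v to w.
Answer: 185/1904*e1 - 555/952*e2 + 555/952*e3 - 1665/1904*e4 - 999/952*e5 + 555/952*e6


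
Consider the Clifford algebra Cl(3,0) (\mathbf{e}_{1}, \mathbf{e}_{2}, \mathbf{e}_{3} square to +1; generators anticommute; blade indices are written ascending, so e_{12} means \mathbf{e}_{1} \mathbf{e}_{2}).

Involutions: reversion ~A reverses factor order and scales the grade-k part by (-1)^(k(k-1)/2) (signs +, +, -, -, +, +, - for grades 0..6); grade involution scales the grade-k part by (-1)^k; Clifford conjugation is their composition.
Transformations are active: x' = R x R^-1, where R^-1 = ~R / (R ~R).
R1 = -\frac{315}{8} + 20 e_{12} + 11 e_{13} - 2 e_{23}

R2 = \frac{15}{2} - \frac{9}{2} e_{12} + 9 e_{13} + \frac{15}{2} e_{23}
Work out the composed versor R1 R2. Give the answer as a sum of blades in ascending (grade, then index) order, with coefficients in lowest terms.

Distribute over the terms of R1 (each basis-blade product reordered to ascending indices, repeated generators contracted through their squares):
(-\frac{315}{8}) R2 = -\frac{4725}{16} + \frac{2835}{16} e_{12} - \frac{2835}{8} e_{13} - \frac{4725}{16} e_{23}
(20 e_{12}) R2 = 90 + 150 e_{12} + 150 e_{13} - 180 e_{23}
(11 e_{13}) R2 = -99 - \frac{165}{2} e_{12} + \frac{165}{2} e_{13} - \frac{99}{2} e_{23}
(-2 e_{23}) R2 = 15 - 18 e_{12} - 9 e_{13} - 15 e_{23}
Summing the partial products and collecting blades:
Answer: -\frac{4629}{16} + \frac{3627}{16} e_{12} - \frac{1047}{8} e_{13} - \frac{8637}{16} e_{23}


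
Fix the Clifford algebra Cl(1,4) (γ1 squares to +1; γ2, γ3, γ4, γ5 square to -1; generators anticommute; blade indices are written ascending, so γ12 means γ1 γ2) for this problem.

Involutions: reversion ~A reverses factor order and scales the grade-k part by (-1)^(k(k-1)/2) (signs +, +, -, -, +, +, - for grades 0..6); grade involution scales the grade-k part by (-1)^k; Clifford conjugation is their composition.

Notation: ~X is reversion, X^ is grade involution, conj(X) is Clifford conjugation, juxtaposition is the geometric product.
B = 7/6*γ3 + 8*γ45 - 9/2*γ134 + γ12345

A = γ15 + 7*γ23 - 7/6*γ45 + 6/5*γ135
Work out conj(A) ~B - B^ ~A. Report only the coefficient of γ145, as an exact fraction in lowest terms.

first term: 28/3 + 49/6*γ2 + 8*γ14 + 7/5*γ15 + 6/5*γ24 - 27/5*γ45 - 7/6*γ123 + 63/2*γ124 - 48/5*γ134 + 77/12*γ135 + 7*γ145 + γ234 + 211/36*γ345 + 56*γ2345
second term: -28/3 + 49/6*γ2 + 8*γ14 + 7/5*γ15 + 6/5*γ24 - 27/5*γ45 + 7/6*γ123 - 63/2*γ124 + 48/5*γ134 - 77/12*γ135 - 7*γ145 - γ234 - 211/36*γ345 - 56*γ2345
Answer: 14


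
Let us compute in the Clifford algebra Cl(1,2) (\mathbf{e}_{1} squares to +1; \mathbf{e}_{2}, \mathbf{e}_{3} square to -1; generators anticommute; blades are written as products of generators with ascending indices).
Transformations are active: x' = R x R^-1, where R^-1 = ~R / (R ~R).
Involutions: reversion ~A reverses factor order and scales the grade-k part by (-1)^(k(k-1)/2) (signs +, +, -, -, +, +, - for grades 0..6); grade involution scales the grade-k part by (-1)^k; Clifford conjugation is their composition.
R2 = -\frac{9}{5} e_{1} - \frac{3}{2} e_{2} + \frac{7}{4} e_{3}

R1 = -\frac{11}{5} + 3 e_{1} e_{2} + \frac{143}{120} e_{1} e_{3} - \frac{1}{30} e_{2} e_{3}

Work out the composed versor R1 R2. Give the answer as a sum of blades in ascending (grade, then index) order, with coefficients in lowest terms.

Distribute over the terms of R2 (each basis-blade product reordered to ascending indices, repeated generators contracted through their squares):
R1 (-\frac{9}{5} e_{1}) = \frac{99}{25} e_{1} + \frac{27}{5} e_{2} + \frac{429}{200} e_{3} + \frac{3}{50} e_{1} e_{2} e_{3}
R1 (-\frac{3}{2} e_{2}) = \frac{9}{2} e_{1} + \frac{33}{10} e_{2} + \frac{1}{20} e_{3} + \frac{143}{80} e_{1} e_{2} e_{3}
R1 (\frac{7}{4} e_{3}) = -\frac{1001}{480} e_{1} + \frac{7}{120} e_{2} - \frac{77}{20} e_{3} + \frac{21}{4} e_{1} e_{2} e_{3}
Summing the partial products and collecting blades:
Answer: \frac{15299}{2400} e_{1} + \frac{1051}{120} e_{2} - \frac{331}{200} e_{3} + \frac{2839}{400} e_{1} e_{2} e_{3}


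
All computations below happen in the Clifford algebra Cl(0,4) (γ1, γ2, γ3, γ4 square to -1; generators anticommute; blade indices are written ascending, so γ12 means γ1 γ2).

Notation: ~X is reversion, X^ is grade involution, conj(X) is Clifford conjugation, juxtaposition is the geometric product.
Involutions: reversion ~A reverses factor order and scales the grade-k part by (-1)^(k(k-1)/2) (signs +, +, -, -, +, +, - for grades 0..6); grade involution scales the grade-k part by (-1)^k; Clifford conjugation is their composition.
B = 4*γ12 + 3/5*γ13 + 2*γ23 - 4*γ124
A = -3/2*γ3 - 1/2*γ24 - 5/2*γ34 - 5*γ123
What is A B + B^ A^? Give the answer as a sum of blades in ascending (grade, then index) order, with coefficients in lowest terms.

first term: 71/10*γ1 - 6*γ2 + 20*γ3 - 7/2*γ14 - 5*γ24 - 19*γ34 - 16*γ123 - 37/10*γ1234
second term: -89/10*γ1 - 20*γ3 + 7/2*γ14 + 5*γ24 + 19*γ34 - 4*γ123 - 157/10*γ1234
Answer: -9/5*γ1 - 6*γ2 - 20*γ123 - 97/5*γ1234


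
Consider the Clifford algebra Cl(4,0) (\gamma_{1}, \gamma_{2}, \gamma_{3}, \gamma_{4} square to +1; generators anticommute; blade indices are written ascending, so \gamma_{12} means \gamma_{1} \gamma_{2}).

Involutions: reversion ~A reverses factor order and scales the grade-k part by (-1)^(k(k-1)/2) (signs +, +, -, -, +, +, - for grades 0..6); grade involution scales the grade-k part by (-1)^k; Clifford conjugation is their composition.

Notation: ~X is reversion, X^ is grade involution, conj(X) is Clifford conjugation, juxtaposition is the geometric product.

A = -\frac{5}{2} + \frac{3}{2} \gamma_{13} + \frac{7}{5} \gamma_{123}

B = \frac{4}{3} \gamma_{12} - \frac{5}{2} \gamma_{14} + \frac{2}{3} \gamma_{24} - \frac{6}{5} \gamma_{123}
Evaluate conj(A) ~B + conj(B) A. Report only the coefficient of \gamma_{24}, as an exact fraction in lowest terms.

first term: -\frac{42}{25} - \frac{9}{5} \gamma_{2} + \frac{28}{15} \gamma_{3} + \frac{10}{3} \gamma_{12} - \frac{25}{4} \gamma_{14} + 2 \gamma_{23} + \frac{5}{3} \gamma_{24} + \frac{15}{4} \gamma_{34} - 3 \gamma_{123} + \frac{14}{15} \gamma_{134} + \frac{7}{2} \gamma_{234} - \gamma_{1234}
second term: \frac{42}{25} - \frac{9}{5} \gamma_{2} + \frac{28}{15} \gamma_{3} + \frac{10}{3} \gamma_{12} - \frac{25}{4} \gamma_{14} + 2 \gamma_{23} + \frac{5}{3} \gamma_{24} + \frac{15}{4} \gamma_{34} + 3 \gamma_{123} - \frac{14}{15} \gamma_{134} - \frac{7}{2} \gamma_{234} + \gamma_{1234}
Answer: \frac{10}{3}


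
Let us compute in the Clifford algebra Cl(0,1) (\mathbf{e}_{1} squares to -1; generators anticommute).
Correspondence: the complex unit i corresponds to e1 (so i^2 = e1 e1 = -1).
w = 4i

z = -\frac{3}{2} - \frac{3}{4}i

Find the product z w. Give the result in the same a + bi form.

In blades: z = -\frac{3}{2} - \frac{3}{4} e_{1}, w = 4 e_{1}.
Distribute z over w term by term (generator squares from the signature, products reordered to ascending indices): (-\frac{3}{2})*w = -6 e_{1}; (-\frac{3}{4} e_{1})*w = 3.
Sum: 3 - 6 e_{1}; translating back through the correspondence:
Answer: 3 - 6i


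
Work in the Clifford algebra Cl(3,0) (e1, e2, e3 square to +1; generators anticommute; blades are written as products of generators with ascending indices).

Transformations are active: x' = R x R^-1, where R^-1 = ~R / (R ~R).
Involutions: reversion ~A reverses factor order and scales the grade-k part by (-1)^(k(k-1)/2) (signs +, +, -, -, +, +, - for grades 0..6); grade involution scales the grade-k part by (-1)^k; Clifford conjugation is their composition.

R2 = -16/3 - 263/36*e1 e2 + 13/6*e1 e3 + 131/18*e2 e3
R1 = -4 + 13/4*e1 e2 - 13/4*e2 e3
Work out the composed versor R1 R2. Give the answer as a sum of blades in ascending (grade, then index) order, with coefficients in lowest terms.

Distribute over the terms of R1 (each basis-blade product reordered to ascending indices, repeated generators contracted through their squares):
(-4) R2 = 64/3 + 263/9*e1 e2 - 26/3*e1 e3 - 262/9*e2 e3
(13/4*e1 e2) R2 = 3419/144 - 52/3*e1 e2 + 1703/72*e1 e3 - 169/24*e2 e3
(-13/4*e2 e3) R2 = 1703/72 - 169/24*e1 e2 - 3419/144*e1 e3 + 52/3*e2 e3
Summing the partial products and collecting blades:
Answer: 3299/48 + 349/72*e1 e2 - 1261/144*e1 e3 - 1355/72*e2 e3


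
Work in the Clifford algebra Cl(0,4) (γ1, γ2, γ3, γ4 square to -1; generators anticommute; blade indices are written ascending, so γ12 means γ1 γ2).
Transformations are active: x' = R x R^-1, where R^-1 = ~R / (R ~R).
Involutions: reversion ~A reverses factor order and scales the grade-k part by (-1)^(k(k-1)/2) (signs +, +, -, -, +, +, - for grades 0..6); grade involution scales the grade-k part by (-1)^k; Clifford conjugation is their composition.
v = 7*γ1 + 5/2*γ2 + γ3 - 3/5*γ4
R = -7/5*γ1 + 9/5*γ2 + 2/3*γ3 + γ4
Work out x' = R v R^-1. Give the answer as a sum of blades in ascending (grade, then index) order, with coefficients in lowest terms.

~R = -7/5*γ1 + 9/5*γ2 + 2/3*γ3 + γ4, and R ~R = -299/45, so R^-1 = ~R / (-299/45).
R v = 157/30 - 161/10*γ12 - 91/15*γ13 - 154/25*γ14 + 2/15*γ23 - 179/50*γ24 - 7/5*γ34
Answer: -7168/1495*γ1 - 15953/2990*γ2 - 613/299*γ3 - 1458/1495*γ4


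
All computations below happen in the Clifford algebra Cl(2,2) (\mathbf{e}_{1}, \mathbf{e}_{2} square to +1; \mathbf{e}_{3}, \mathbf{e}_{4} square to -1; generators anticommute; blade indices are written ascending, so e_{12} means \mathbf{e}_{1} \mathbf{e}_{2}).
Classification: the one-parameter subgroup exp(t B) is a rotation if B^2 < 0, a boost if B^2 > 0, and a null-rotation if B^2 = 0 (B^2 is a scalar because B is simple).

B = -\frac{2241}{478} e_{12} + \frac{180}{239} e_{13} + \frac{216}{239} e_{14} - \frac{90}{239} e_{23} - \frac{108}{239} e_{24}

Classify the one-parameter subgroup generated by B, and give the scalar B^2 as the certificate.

B^2 term by term: the squares give (-\frac{2241}{478})^2*(e_{12})^2 + (\frac{180}{239})^2*(e_{13})^2 + (\frac{216}{239})^2*(e_{14})^2 + (-\frac{90}{239})^2*(e_{23})^2 + (-\frac{108}{239})^2*(e_{24})^2 = \frac{5022081}{228484}*(-1) + \frac{32400}{57121}*(+1) + \frac{46656}{57121}*(+1) + \frac{8100}{57121}*(+1) + \frac{11664}{57121}*(+1) = -\frac{81}{4} (each basis 2-blade squares to minus the product of its generators' squares); cross terms between blades sharing an index anticommute and cancel; the commuting (index-disjoint) pairs give grade-4 terms 2*c*c'*(blade product), which cancel blade by blade — e_{1234}: \frac{38880}{57121} - \frac{38880}{57121} = 0 — confirming B is simple. So B^2 = -\frac{81}{4}.
Answer: rotation, certificate B^2 = -\frac{81}{4}. Certificate logic: -\frac{81}{4} is a conjugation-invariant scalar, so its sign fixes rotation versus boost versus null-rotation outright.


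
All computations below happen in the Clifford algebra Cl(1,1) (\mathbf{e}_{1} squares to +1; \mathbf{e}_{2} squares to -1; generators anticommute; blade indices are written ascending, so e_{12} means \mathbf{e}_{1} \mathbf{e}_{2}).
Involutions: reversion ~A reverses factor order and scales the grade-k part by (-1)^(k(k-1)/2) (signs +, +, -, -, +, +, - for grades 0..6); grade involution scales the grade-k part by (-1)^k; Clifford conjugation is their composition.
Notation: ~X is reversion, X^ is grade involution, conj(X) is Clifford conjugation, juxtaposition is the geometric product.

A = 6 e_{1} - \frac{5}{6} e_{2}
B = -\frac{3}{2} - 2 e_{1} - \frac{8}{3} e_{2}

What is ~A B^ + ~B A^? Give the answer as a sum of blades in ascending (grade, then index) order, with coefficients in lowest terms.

first term: \frac{128}{9} - 9 e_{1} + \frac{5}{4} e_{2} + \frac{53}{3} e_{12}
second term: \frac{128}{9} + 9 e_{1} - \frac{5}{4} e_{2} - \frac{53}{3} e_{12}
Answer: \frac{256}{9}


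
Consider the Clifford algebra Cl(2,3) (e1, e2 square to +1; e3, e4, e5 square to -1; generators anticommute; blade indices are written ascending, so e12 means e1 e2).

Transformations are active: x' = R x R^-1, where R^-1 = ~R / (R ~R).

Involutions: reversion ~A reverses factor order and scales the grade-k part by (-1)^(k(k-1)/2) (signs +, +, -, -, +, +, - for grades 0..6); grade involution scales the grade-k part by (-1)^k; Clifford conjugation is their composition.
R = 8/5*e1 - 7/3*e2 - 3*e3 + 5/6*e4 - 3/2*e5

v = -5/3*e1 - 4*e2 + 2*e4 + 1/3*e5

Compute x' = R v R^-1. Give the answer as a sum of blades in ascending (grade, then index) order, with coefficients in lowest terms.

~R = 8/5*e1 - 7/3*e2 - 3*e3 + 5/6*e4 - 3/2*e5, and R ~R = -197/50, so R^-1 = ~R / (-197/50).
R v = 11/2 - 463/45*e12 - 5*e13 + 413/90*e14 - 59/30*e15 - 12*e23 - 4/3*e24 - 61/9*e25 - 6*e34 - e35 + 59/18*e45
Answer: -1655/591*e1 + 6214/591*e2 + 1650/197*e3 - 2557/591*e4 + 2278/591*e5


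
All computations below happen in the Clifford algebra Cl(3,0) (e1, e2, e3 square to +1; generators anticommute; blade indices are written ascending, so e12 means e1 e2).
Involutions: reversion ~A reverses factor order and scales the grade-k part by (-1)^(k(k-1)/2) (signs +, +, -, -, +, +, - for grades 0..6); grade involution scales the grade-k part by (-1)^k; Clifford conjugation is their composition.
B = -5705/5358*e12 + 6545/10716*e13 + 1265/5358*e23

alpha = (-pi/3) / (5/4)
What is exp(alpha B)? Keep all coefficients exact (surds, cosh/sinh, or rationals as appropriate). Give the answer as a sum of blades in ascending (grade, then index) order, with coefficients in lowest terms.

B^2 term by term: the squares give (-5705/5358)^2*(e12)^2 + (6545/10716)^2*(e13)^2 + (1265/5358)^2*(e23)^2 = 32547025/28708164*(-1) + 42837025/114832656*(-1) + 1600225/28708164*(-1) = -25/16 (each basis 2-blade squares to minus the product of its generators' squares); cross terms between blades sharing an index anticommute and cancel. So B^2 = -25/16.
B^2 = -25/16 — the negative square puts this in the circular regime; l = 5/4, alpha*l = -pi/3, so exp(alpha B) = cos(-pi/3) + (sin(-pi/3)/(5/4))*B = 1/2 + (-2*sqrt(3)/5)*B.
Answer: 1/2 + 1141*sqrt(3)/2679*e12 - 1309*sqrt(3)/5358*e13 - 253*sqrt(3)/2679*e23


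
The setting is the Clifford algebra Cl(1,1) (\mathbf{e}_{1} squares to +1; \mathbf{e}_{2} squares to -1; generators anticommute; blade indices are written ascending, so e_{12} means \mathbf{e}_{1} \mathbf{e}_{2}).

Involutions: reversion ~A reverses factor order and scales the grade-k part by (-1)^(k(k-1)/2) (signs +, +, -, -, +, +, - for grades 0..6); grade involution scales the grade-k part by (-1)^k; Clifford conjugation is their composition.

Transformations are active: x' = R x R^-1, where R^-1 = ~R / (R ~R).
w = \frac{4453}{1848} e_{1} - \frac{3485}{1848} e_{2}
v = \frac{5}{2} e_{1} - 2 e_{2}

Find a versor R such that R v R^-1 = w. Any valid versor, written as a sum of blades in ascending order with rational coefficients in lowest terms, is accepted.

Here q(v) = q(w) = \frac{9}{4}; the classical choice R = v + w = \frac{9073}{1848} e_{1} - \frac{7181}{1848} e_{2} then realises v -> w under the sandwich.
Answer: \frac{9073}{1848} e_{1} - \frac{7181}{1848} e_{2}


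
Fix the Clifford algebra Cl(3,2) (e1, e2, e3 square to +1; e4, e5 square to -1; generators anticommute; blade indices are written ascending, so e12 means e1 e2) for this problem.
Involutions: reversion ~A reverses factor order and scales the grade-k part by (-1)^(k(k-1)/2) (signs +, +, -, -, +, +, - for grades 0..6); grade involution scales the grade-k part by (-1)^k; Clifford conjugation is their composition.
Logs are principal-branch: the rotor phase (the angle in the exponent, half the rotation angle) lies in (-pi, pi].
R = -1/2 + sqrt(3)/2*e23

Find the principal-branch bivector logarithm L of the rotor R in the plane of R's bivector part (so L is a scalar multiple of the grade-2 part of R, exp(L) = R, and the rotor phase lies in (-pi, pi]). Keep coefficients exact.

The scalar part of R is -1/2, which fixes the principal-branch rotor phase; the unit plane is then the bivector part divided by the sine of that phase, and L is that plane scaled by the phase.
Concretely: cos(phase) = -1/2 gives phase = ±2*pi/3, and since phase/sin(phase) is even the sign is immaterial: L = (phase/sin(phase)) * <R>_2 = (4*sqrt(3)*pi/9) * <R>_2.
Answer: 2*pi/3*e23


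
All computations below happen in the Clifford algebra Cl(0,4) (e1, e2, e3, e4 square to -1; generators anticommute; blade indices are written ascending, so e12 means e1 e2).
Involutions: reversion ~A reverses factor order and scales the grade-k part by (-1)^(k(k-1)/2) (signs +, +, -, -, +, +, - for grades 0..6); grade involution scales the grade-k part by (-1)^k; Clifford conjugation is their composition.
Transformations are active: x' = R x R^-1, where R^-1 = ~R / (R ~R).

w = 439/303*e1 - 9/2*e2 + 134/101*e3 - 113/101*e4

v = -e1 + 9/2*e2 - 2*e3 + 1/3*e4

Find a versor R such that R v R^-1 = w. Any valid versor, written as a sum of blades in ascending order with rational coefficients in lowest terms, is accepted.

Key observation: q(v) = q(w) = -913/36 (sandwiches preserve the norm), so R = v + w = 136/303*e1 - 68/101*e3 - 238/303*e4 works whenever it is invertible — the component of v along it is kept and (v - w)/2 reverses, sending v to w.
Answer: 136/303*e1 - 68/101*e3 - 238/303*e4


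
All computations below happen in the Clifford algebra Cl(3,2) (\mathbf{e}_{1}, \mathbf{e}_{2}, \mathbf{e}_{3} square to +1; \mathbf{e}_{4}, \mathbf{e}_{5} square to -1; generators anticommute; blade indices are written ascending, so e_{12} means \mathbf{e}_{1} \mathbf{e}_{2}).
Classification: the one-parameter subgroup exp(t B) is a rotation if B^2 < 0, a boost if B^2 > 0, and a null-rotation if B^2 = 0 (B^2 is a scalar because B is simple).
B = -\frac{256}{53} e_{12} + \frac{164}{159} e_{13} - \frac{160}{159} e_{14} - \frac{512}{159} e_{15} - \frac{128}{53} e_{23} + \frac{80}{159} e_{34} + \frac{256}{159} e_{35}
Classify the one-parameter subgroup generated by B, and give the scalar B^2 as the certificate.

B^2 term by term: the squares give (-\frac{256}{53})^2*(e_{12})^2 + (\frac{164}{159})^2*(e_{13})^2 + (-\frac{160}{159})^2*(e_{14})^2 + (-\frac{512}{159})^2*(e_{15})^2 + (-\frac{128}{53})^2*(e_{23})^2 + (\frac{80}{159})^2*(e_{34})^2 + (\frac{256}{159})^2*(e_{35})^2 = \frac{65536}{2809}*(-1) + \frac{26896}{25281}*(-1) + \frac{25600}{25281}*(+1) + \frac{262144}{25281}*(+1) + \frac{16384}{2809}*(-1) + \frac{6400}{25281}*(+1) + \frac{65536}{25281}*(+1) = -16 (each basis 2-blade squares to minus the product of its generators' squares); cross terms between blades sharing an index anticommute and cancel; the commuting (index-disjoint) pairs give grade-4 terms 2*c*c'*(blade product), which cancel blade by blade — e_{1234}: -\frac{40960}{8427} + \frac{40960}{8427} = 0; e_{1235}: -\frac{131072}{8427} + \frac{131072}{8427} = 0; e_{1345}: \frac{81920}{25281} - \frac{81920}{25281} = 0 — confirming B is simple. So B^2 = -16.
Answer: rotation, certificate B^2 = -16. Check the certificate: B^2 = -16, and that sign is decisive whatever form B takes.
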